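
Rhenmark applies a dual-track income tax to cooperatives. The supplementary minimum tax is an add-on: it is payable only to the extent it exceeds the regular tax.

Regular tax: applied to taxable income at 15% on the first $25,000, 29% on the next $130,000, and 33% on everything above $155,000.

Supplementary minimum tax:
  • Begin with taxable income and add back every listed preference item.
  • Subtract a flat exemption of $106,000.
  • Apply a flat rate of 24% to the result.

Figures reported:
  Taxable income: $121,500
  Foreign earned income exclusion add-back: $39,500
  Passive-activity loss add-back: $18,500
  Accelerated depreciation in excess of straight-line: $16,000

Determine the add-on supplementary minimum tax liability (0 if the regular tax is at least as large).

Supplementary minimum tax:
  Adjusted income: $121,500 + $39,500 + $18,500 + $16,000 = $195,500
  Less exemption $106,000 → base $89,500
  $89,500 × 24% = $21,480

Regular tax:
  $25,000 × 15% = $3,750
  $96,500 × 29% = $27,985
  → $31,735

$21,480 ≤ $31,735, so no add-on is due.

$0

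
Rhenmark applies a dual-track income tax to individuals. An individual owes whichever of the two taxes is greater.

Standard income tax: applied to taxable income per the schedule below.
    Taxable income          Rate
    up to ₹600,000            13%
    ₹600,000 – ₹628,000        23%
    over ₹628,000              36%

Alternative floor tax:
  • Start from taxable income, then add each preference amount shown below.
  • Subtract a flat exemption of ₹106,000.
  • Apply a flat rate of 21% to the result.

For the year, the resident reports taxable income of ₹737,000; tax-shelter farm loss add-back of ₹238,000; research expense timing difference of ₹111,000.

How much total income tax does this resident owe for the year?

₹205,800

Standard income tax:
  ₹600,000 × 13% = ₹78,000
  ₹28,000 × 23% = ₹6,440
  ₹109,000 × 36% = ₹39,240
  → ₹123,680

Alternative floor tax:
  Adjusted income: ₹737,000 + ₹238,000 + ₹111,000 = ₹1,086,000
  Less exemption ₹106,000 → base ₹980,000
  ₹980,000 × 21% = ₹205,800

₹205,800 > ₹123,680, so the alternative floor tax is the binding amount.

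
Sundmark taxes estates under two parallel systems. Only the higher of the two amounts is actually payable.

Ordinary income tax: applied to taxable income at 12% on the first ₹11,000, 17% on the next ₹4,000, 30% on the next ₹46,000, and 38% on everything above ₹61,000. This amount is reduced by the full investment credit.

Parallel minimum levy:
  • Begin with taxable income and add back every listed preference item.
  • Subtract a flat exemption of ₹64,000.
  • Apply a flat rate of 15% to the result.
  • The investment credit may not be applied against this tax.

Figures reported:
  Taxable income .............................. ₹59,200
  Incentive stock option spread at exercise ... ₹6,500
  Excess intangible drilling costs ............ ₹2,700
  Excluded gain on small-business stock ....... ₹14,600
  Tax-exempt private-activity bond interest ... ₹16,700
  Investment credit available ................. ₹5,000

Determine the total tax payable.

Ordinary income tax:
  ₹11,000 × 12% = ₹1,320
  ₹4,000 × 17% = ₹680
  ₹44,200 × 30% = ₹13,260
  → ₹15,260
  Less investment credit ₹5,000 → ₹10,260

Parallel minimum levy:
  Adjusted income: ₹59,200 + ₹6,500 + ₹2,700 + ₹14,600 + ₹16,700 = ₹99,700
  Less exemption ₹64,000 → base ₹35,700
  ₹35,700 × 15% = ₹5,355

₹10,260 > ₹5,355, so the ordinary income tax governs.

₹10,260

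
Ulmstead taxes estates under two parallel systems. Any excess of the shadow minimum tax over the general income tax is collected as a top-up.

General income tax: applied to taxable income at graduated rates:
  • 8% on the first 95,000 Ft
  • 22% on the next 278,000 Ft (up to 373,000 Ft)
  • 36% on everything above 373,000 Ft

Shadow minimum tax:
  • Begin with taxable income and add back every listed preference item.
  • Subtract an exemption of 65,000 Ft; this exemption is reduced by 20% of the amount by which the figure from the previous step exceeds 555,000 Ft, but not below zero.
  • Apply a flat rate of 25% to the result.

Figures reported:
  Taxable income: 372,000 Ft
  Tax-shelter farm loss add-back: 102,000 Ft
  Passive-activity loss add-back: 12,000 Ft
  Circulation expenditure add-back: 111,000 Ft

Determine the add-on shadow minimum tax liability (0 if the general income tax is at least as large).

General income tax:
  95,000 Ft × 8% = 7,600 Ft
  277,000 Ft × 22% = 60,940 Ft
  → 68,540 Ft

Shadow minimum tax:
  Adjusted income: 372,000 Ft + 102,000 Ft + 12,000 Ft + 111,000 Ft = 597,000 Ft
  Exemption: 65,000 Ft − 20% × (597,000 Ft − 555,000 Ft) = 65,000 Ft − 8,400 Ft = 56,600 Ft
  Base: 597,000 Ft − 56,600 Ft = 540,400 Ft
  540,400 Ft × 25% = 135,100 Ft

Excess of shadow minimum tax over general income tax: 135,100 Ft − 68,540 Ft = 66,560 Ft.

66,560 Ft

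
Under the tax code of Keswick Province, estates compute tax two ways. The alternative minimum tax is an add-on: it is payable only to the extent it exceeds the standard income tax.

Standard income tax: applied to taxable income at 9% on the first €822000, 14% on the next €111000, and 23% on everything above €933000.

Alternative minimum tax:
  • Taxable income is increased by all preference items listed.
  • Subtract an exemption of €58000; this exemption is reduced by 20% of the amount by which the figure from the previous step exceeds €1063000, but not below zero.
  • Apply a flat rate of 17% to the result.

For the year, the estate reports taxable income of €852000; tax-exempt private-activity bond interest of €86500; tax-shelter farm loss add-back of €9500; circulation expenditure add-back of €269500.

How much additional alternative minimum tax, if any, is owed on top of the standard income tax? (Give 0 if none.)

€124188

Standard income tax:
  €822000 × 9% = €73980
  €30000 × 14% = €4200
  → €78180

Alternative minimum tax:
  Adjusted income: €852000 + €86500 + €9500 + €269500 = €1217500
  Exemption: €58000 − 20% × (€1217500 − €1063000) = €58000 − €30900 = €27100
  Base: €1217500 − €27100 = €1190400
  €1190400 × 17% = €202368

Excess of alternative minimum tax over standard income tax: €202368 − €78180 = €124188.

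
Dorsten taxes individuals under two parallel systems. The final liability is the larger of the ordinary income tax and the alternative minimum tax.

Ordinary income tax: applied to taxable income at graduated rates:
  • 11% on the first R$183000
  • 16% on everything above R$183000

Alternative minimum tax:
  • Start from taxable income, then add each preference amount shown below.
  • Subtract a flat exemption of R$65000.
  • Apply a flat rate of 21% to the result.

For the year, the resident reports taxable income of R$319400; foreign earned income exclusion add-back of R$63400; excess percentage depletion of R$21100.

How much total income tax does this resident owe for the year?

R$71169

Alternative minimum tax:
  Adjusted income: R$319400 + R$63400 + R$21100 = R$403900
  Less exemption R$65000 → base R$338900
  R$338900 × 21% = R$71169

Ordinary income tax:
  R$183000 × 11% = R$20130
  R$136400 × 16% = R$21824
  → R$41954

R$71169 > R$41954, so the alternative minimum tax is the binding amount.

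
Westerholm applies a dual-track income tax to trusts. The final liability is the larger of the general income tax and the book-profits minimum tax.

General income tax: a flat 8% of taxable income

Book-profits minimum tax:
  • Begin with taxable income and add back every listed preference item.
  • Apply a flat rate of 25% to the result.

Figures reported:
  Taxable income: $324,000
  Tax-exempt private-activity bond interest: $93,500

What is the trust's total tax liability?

General income tax:
  $324,000 × 8% = $25,920

Book-profits minimum tax:
  Adjusted income: $324,000 + $93,500 = $417,500
  $417,500 × 25% = $104,375

$104,375 > $25,920, so the book-profits minimum tax is the binding amount.

$104,375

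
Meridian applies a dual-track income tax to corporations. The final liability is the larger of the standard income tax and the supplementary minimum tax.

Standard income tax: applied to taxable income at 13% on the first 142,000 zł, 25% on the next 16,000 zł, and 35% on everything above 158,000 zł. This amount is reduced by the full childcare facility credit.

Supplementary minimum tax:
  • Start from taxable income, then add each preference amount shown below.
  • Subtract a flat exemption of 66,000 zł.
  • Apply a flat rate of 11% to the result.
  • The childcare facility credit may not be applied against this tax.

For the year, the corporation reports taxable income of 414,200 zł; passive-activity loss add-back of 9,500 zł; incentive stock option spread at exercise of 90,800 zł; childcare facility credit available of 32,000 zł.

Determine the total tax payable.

80,130 zł

Standard income tax:
  142,000 zł × 13% = 18,460 zł
  16,000 zł × 25% = 4,000 zł
  256,200 zł × 35% = 89,670 zł
  → 112,130 zł
  Less childcare facility credit 32,000 zł → 80,130 zł

Supplementary minimum tax:
  Adjusted income: 414,200 zł + 9,500 zł + 90,800 zł = 514,500 zł
  Less exemption 66,000 zł → base 448,500 zł
  448,500 zł × 11% = 49,335 zł

80,130 zł > 49,335 zł, so the standard income tax governs.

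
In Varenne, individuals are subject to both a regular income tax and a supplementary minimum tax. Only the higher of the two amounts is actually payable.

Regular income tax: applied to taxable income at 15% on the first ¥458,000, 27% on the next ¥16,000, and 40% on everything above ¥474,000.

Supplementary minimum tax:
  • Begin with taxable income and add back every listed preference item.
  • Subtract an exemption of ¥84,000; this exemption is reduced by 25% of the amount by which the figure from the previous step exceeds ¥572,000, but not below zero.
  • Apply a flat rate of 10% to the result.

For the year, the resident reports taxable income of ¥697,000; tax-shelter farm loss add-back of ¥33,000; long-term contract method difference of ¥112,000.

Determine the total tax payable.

¥162,220

Supplementary minimum tax:
  Adjusted income: ¥697,000 + ¥33,000 + ¥112,000 = ¥842,000
  Exemption: ¥84,000 − 25% × (¥842,000 − ¥572,000) = ¥84,000 − ¥67,500 = ¥16,500
  Base: ¥842,000 − ¥16,500 = ¥825,500
  ¥825,500 × 10% = ¥82,550

Regular income tax:
  ¥458,000 × 15% = ¥68,700
  ¥16,000 × 27% = ¥4,320
  ¥223,000 × 40% = ¥89,200
  → ¥162,220

¥162,220 > ¥82,550, so the regular income tax governs.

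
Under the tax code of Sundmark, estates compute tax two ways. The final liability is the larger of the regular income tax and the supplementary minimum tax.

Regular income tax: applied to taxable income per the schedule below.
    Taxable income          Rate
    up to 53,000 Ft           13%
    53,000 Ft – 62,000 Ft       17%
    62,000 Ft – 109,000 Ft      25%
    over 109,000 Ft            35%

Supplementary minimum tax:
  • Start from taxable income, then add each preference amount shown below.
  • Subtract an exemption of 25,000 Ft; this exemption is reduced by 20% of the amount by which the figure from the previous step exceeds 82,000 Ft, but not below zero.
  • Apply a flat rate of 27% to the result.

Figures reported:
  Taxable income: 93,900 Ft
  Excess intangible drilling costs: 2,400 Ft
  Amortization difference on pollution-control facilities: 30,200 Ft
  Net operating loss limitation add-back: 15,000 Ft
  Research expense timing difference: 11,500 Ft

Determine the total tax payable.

Supplementary minimum tax:
  Adjusted income: 93,900 Ft + 2,400 Ft + 30,200 Ft + 15,000 Ft + 11,500 Ft = 153,000 Ft
  Exemption: 25,000 Ft − 20% × (153,000 Ft − 82,000 Ft) = 25,000 Ft − 14,200 Ft = 10,800 Ft
  Base: 153,000 Ft − 10,800 Ft = 142,200 Ft
  142,200 Ft × 27% = 38,394 Ft

Regular income tax:
  53,000 Ft × 13% = 6,890 Ft
  9,000 Ft × 17% = 1,530 Ft
  31,900 Ft × 25% = 7,975 Ft
  → 16,395 Ft

38,394 Ft > 16,395 Ft, so the supplementary minimum tax is the binding amount.

38,394 Ft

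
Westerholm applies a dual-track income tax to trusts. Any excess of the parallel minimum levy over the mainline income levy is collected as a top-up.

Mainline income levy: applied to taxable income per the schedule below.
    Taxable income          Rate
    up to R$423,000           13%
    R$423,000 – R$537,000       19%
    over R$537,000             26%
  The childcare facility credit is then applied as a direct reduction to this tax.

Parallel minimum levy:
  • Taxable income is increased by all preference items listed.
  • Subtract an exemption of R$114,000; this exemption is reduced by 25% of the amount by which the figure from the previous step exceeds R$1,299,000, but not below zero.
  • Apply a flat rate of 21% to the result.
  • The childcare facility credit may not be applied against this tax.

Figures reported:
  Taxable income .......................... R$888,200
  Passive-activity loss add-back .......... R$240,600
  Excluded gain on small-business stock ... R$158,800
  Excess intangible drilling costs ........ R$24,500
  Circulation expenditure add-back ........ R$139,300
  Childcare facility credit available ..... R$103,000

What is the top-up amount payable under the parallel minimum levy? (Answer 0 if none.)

Mainline income levy:
  R$423,000 × 13% = R$54,990
  R$114,000 × 19% = R$21,660
  R$351,200 × 26% = R$91,312
  → R$167,962
  Less childcare facility credit R$103,000 → R$64,962

Parallel minimum levy:
  Adjusted income: R$888,200 + R$240,600 + R$158,800 + R$24,500 + R$139,300 = R$1,451,400
  Exemption: R$114,000 − 25% × (R$1,451,400 − R$1,299,000) = R$114,000 − R$38,100 = R$75,900
  Base: R$1,451,400 − R$75,900 = R$1,375,500
  R$1,375,500 × 21% = R$288,855

Excess of parallel minimum levy over mainline income levy: R$288,855 − R$64,962 = R$223,893.

R$223,893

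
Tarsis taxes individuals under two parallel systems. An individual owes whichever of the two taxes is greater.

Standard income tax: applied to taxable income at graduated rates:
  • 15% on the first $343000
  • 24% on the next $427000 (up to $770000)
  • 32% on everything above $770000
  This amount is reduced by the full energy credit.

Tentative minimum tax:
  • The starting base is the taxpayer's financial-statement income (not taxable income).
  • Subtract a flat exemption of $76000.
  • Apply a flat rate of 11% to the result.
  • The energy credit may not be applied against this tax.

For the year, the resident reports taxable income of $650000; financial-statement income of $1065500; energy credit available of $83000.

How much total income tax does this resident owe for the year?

$108845

Tentative minimum tax:
  Base (financial-statement income): $1065500
  Less exemption $76000 → base $989500
  $989500 × 11% = $108845

Standard income tax:
  $343000 × 15% = $51450
  $307000 × 24% = $73680
  → $125130
  Less energy credit $83000 → $42130

$108845 > $42130, so the tentative minimum tax is the binding amount.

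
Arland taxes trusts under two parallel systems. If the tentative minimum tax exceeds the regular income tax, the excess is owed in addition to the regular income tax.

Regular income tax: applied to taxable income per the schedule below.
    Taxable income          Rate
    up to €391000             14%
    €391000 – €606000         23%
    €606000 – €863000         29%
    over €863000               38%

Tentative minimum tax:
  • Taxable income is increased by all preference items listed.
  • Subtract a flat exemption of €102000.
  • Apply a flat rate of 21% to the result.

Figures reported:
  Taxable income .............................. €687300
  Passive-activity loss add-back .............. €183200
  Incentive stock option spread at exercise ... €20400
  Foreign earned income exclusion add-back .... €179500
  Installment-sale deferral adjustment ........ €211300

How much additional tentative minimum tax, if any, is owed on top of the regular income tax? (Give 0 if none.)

Tentative minimum tax:
  Adjusted income: €687300 + €183200 + €20400 + €179500 + €211300 = €1281700
  Less exemption €102000 → base €1179700
  €1179700 × 21% = €247737

Regular income tax:
  €391000 × 14% = €54740
  €215000 × 23% = €49450
  €81300 × 29% = €23577
  → €127767

Excess of tentative minimum tax over regular income tax: €247737 − €127767 = €119970.

€119970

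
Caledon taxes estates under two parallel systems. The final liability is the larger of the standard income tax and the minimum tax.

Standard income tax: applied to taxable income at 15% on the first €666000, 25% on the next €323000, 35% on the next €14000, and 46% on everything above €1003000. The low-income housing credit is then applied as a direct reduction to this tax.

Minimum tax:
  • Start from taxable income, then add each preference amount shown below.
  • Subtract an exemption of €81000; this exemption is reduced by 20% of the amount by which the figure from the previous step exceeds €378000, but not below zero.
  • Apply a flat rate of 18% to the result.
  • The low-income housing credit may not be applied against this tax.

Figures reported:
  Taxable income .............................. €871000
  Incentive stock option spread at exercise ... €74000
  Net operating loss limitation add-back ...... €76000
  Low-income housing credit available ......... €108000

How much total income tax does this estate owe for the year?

Minimum tax:
  Adjusted income: €871000 + €74000 + €76000 = €1021000
  Exemption: 20% × (€1021000 − €378000) = €128600 ≥ €81000, so the exemption is fully phased out
  Base: €1021000 − €0 = €1021000
  €1021000 × 18% = €183780

Standard income tax:
  €666000 × 15% = €99900
  €205000 × 25% = €51250
  → €151150
  Less low-income housing credit €108000 → €43150

€183780 > €43150, so the minimum tax is the binding amount.

€183780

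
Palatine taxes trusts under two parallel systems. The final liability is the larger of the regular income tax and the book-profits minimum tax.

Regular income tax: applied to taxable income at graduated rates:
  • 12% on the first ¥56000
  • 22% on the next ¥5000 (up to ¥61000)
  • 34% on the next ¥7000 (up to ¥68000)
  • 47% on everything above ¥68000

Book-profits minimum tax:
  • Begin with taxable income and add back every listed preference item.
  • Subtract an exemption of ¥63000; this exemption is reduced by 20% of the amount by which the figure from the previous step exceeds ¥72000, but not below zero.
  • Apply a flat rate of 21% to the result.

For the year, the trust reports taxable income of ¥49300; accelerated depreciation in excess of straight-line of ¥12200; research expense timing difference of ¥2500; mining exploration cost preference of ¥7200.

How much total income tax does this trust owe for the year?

Book-profits minimum tax:
  Adjusted income: ¥49300 + ¥12200 + ¥2500 + ¥7200 = ¥71200
  Exemption: ¥71200 ≤ ¥72000, so full ¥63000 applies
  Base: ¥71200 − ¥63000 = ¥8200
  ¥8200 × 21% = ¥1722

Regular income tax:
  ¥49300 × 12% = ¥5916

¥5916 > ¥1722, so the regular income tax governs.

¥5916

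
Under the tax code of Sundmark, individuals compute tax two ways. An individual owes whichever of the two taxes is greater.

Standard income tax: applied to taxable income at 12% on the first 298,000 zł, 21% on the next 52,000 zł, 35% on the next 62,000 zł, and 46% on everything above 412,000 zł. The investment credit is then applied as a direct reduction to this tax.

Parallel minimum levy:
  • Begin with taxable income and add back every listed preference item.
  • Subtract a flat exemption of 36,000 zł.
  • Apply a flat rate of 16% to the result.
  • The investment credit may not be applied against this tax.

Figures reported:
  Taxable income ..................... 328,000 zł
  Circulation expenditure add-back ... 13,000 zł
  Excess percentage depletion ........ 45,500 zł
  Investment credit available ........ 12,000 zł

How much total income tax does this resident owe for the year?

56,080 zł

Parallel minimum levy:
  Adjusted income: 328,000 zł + 13,000 zł + 45,500 zł = 386,500 zł
  Less exemption 36,000 zł → base 350,500 zł
  350,500 zł × 16% = 56,080 zł

Standard income tax:
  298,000 zł × 12% = 35,760 zł
  30,000 zł × 21% = 6,300 zł
  → 42,060 zł
  Less investment credit 12,000 zł → 30,060 zł

56,080 zł > 30,060 zł, so the parallel minimum levy is the binding amount.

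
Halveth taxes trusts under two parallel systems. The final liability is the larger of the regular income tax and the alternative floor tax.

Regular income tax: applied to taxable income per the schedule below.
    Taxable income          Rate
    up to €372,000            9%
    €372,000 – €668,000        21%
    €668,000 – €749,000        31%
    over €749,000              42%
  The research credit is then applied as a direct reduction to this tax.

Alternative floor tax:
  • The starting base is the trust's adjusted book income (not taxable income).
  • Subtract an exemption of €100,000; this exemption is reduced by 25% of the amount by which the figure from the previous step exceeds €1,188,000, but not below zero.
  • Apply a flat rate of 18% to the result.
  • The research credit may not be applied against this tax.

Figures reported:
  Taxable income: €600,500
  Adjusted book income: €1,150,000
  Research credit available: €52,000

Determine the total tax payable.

Regular income tax:
  €372,000 × 9% = €33,480
  €228,500 × 21% = €47,985
  → €81,465
  Less research credit €52,000 → €29,465

Alternative floor tax:
  Base (adjusted book income): €1,150,000
  Exemption: €1,150,000 ≤ €1,188,000, so full €100,000 applies
  Base: €1,150,000 − €100,000 = €1,050,000
  €1,050,000 × 18% = €189,000

€189,000 > €29,465, so the alternative floor tax is the binding amount.

€189,000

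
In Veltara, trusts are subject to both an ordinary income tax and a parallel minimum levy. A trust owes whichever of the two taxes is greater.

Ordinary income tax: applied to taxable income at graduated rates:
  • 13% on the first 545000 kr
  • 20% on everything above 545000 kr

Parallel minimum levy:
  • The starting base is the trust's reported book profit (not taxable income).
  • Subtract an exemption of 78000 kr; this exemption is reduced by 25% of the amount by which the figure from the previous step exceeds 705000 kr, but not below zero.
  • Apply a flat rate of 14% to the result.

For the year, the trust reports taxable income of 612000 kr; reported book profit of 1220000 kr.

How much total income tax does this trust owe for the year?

170800 kr

Ordinary income tax:
  545000 kr × 13% = 70850 kr
  67000 kr × 20% = 13400 kr
  → 84250 kr

Parallel minimum levy:
  Base (reported book profit): 1220000 kr
  Exemption: 25% × (1220000 kr − 705000 kr) = 128750 kr ≥ 78000 kr, so the exemption is fully phased out
  Base: 1220000 kr − 0 kr = 1220000 kr
  1220000 kr × 14% = 170800 kr

170800 kr > 84250 kr, so the parallel minimum levy is the binding amount.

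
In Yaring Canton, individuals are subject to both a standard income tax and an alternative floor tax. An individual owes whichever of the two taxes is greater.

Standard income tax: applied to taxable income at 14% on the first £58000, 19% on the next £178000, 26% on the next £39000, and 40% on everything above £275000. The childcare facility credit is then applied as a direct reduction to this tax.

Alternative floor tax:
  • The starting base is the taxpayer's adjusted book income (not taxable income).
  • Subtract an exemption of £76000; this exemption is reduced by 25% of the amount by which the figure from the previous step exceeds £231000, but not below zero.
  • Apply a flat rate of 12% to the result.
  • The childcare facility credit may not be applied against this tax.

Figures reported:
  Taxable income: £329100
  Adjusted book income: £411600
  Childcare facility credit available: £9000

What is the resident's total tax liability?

£64720

Standard income tax:
  £58000 × 14% = £8120
  £178000 × 19% = £33820
  £39000 × 26% = £10140
  £54100 × 40% = £21640
  → £73720
  Less childcare facility credit £9000 → £64720

Alternative floor tax:
  Base (adjusted book income): £411600
  Exemption: £76000 − 25% × (£411600 − £231000) = £76000 − £45150 = £30850
  Base: £411600 − £30850 = £380750
  £380750 × 12% = £45690

£64720 > £45690, so the standard income tax governs.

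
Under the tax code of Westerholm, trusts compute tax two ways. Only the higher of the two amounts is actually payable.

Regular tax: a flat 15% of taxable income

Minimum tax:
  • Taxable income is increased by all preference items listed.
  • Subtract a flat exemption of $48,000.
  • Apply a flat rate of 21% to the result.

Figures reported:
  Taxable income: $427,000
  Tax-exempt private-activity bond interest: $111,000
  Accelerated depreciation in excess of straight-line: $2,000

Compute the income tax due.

$103,320

Minimum tax:
  Adjusted income: $427,000 + $111,000 + $2,000 = $540,000
  Less exemption $48,000 → base $492,000
  $492,000 × 21% = $103,320

Regular tax:
  $427,000 × 15% = $64,050

$103,320 > $64,050, so the minimum tax is the binding amount.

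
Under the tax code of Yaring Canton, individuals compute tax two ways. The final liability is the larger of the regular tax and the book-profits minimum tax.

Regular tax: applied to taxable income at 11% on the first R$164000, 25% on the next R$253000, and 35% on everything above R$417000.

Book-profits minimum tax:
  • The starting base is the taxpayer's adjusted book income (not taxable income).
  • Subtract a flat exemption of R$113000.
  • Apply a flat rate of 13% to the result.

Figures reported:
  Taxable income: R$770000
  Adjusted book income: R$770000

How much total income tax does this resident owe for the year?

R$204840

Regular tax:
  R$164000 × 11% = R$18040
  R$253000 × 25% = R$63250
  R$353000 × 35% = R$123550
  → R$204840

Book-profits minimum tax:
  Base (adjusted book income): R$770000
  Less exemption R$113000 → base R$657000
  R$657000 × 13% = R$85410

R$204840 > R$85410, so the regular tax governs.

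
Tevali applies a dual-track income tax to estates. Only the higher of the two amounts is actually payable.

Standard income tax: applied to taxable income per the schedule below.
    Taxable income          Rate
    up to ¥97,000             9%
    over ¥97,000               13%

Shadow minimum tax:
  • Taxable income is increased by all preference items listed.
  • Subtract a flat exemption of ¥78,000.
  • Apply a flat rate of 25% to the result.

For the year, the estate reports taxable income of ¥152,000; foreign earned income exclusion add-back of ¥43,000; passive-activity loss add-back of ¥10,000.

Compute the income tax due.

¥31,750

Shadow minimum tax:
  Adjusted income: ¥152,000 + ¥43,000 + ¥10,000 = ¥205,000
  Less exemption ¥78,000 → base ¥127,000
  ¥127,000 × 25% = ¥31,750

Standard income tax:
  ¥97,000 × 9% = ¥8,730
  ¥55,000 × 13% = ¥7,150
  → ¥15,880

¥31,750 > ¥15,880, so the shadow minimum tax is the binding amount.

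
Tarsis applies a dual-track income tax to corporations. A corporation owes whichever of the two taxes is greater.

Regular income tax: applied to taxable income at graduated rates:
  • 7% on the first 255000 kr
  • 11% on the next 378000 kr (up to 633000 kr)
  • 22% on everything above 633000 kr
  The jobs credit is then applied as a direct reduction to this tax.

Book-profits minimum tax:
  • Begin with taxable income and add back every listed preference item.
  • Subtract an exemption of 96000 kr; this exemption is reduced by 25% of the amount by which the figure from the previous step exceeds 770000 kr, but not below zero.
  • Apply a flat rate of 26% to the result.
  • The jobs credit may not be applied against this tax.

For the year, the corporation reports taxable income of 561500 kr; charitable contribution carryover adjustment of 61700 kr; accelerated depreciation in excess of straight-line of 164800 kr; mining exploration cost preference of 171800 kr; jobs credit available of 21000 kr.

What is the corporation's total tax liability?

236925 kr

Regular income tax:
  255000 kr × 7% = 17850 kr
  306500 kr × 11% = 33715 kr
  → 51565 kr
  Less jobs credit 21000 kr → 30565 kr

Book-profits minimum tax:
  Adjusted income: 561500 kr + 61700 kr + 164800 kr + 171800 kr = 959800 kr
  Exemption: 96000 kr − 25% × (959800 kr − 770000 kr) = 96000 kr − 47450 kr = 48550 kr
  Base: 959800 kr − 48550 kr = 911250 kr
  911250 kr × 26% = 236925 kr

236925 kr > 30565 kr, so the book-profits minimum tax is the binding amount.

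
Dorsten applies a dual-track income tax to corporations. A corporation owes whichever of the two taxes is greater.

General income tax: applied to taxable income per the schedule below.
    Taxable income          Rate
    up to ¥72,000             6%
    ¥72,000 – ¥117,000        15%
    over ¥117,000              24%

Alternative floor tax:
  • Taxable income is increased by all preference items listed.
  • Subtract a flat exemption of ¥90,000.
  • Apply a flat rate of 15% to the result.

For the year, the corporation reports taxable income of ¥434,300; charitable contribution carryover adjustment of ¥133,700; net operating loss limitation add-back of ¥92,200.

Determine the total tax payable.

¥87,222

Alternative floor tax:
  Adjusted income: ¥434,300 + ¥133,700 + ¥92,200 = ¥660,200
  Less exemption ¥90,000 → base ¥570,200
  ¥570,200 × 15% = ¥85,530

General income tax:
  ¥72,000 × 6% = ¥4,320
  ¥45,000 × 15% = ¥6,750
  ¥317,300 × 24% = ¥76,152
  → ¥87,222

¥87,222 > ¥85,530, so the general income tax governs.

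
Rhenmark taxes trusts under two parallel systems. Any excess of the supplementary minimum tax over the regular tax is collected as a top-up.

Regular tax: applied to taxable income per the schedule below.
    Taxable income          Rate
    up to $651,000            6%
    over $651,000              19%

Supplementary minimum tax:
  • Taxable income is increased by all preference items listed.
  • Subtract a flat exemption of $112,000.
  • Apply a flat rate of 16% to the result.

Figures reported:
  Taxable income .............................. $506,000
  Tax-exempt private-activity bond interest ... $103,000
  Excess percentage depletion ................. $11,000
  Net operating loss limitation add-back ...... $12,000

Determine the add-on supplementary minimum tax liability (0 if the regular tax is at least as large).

Supplementary minimum tax:
  Adjusted income: $506,000 + $103,000 + $11,000 + $12,000 = $632,000
  Less exemption $112,000 → base $520,000
  $520,000 × 16% = $83,200

Regular tax:
  $506,000 × 6% = $30,360

Excess of supplementary minimum tax over regular tax: $83,200 − $30,360 = $52,840.

$52,840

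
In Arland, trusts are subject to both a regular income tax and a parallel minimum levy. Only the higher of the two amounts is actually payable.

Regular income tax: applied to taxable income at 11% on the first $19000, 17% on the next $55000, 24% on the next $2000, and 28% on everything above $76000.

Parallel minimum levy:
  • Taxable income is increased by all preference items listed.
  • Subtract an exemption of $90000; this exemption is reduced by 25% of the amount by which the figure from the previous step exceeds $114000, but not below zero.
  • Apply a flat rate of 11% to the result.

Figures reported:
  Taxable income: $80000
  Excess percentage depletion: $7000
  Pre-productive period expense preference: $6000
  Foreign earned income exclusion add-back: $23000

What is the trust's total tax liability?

$13040

Parallel minimum levy:
  Adjusted income: $80000 + $7000 + $6000 + $23000 = $116000
  Exemption: $90000 − 25% × ($116000 − $114000) = $90000 − $500 = $89500
  Base: $116000 − $89500 = $26500
  $26500 × 11% = $2915

Regular income tax:
  $19000 × 11% = $2090
  $55000 × 17% = $9350
  $2000 × 24% = $480
  $4000 × 28% = $1120
  → $13040

$13040 > $2915, so the regular income tax governs.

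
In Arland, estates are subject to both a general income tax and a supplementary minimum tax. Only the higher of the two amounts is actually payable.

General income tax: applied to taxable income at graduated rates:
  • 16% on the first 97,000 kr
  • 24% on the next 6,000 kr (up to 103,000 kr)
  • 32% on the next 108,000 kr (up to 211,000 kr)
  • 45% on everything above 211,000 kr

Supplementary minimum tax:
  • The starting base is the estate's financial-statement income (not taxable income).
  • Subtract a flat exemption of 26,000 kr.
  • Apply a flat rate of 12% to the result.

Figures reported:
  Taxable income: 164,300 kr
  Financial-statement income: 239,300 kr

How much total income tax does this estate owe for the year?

General income tax:
  97,000 kr × 16% = 15,520 kr
  6,000 kr × 24% = 1,440 kr
  61,300 kr × 32% = 19,616 kr
  → 36,576 kr

Supplementary minimum tax:
  Base (financial-statement income): 239,300 kr
  Less exemption 26,000 kr → base 213,300 kr
  213,300 kr × 12% = 25,596 kr

36,576 kr > 25,596 kr, so the general income tax governs.

36,576 kr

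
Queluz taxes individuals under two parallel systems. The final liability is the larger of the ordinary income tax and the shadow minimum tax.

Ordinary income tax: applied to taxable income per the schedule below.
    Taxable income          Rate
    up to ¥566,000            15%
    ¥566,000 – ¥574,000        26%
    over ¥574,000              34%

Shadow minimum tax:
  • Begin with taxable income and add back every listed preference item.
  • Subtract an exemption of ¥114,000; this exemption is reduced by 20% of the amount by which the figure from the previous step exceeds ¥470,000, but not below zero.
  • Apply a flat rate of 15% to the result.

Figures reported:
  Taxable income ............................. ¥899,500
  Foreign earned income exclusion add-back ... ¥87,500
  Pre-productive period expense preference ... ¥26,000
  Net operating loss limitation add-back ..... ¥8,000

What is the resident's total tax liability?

Ordinary income tax:
  ¥566,000 × 15% = ¥84,900
  ¥8,000 × 26% = ¥2,080
  ¥325,500 × 34% = ¥110,670
  → ¥197,650

Shadow minimum tax:
  Adjusted income: ¥899,500 + ¥87,500 + ¥26,000 + ¥8,000 = ¥1,021,000
  Exemption: ¥114,000 − 20% × (¥1,021,000 − ¥470,000) = ¥114,000 − ¥110,200 = ¥3,800
  Base: ¥1,021,000 − ¥3,800 = ¥1,017,200
  ¥1,017,200 × 15% = ¥152,580

¥197,650 > ¥152,580, so the ordinary income tax governs.

¥197,650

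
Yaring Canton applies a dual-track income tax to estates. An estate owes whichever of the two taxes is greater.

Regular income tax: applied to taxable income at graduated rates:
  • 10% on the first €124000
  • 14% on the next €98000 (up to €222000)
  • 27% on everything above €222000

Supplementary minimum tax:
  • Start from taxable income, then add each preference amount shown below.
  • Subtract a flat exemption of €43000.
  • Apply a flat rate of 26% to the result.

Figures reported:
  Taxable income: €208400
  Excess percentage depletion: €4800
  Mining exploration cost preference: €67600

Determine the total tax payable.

Supplementary minimum tax:
  Adjusted income: €208400 + €4800 + €67600 = €280800
  Less exemption €43000 → base €237800
  €237800 × 26% = €61828

Regular income tax:
  €124000 × 10% = €12400
  €84400 × 14% = €11816
  → €24216

€61828 > €24216, so the supplementary minimum tax is the binding amount.

€61828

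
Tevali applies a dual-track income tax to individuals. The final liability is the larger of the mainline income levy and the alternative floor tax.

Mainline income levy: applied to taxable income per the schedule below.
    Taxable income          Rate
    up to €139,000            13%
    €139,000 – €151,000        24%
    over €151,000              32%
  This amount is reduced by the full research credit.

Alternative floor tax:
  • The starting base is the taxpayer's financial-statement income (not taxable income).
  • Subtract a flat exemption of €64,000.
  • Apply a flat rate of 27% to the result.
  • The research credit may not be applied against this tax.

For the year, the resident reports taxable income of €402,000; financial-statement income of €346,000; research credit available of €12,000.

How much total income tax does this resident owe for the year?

€89,270

Alternative floor tax:
  Base (financial-statement income): €346,000
  Less exemption €64,000 → base €282,000
  €282,000 × 27% = €76,140

Mainline income levy:
  €139,000 × 13% = €18,070
  €12,000 × 24% = €2,880
  €251,000 × 32% = €80,320
  → €101,270
  Less research credit €12,000 → €89,270

€89,270 > €76,140, so the mainline income levy governs.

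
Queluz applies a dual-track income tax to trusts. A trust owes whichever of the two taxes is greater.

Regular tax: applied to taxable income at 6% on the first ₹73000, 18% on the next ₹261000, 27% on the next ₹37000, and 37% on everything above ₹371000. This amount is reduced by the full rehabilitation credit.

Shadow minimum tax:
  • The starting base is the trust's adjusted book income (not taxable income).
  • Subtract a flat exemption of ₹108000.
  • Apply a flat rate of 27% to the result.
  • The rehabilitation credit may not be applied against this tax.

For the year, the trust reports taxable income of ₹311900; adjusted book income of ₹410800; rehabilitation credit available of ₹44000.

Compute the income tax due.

₹81756

Regular tax:
  ₹73000 × 6% = ₹4380
  ₹238900 × 18% = ₹43002
  → ₹47382
  Less rehabilitation credit ₹44000 → ₹3382

Shadow minimum tax:
  Base (adjusted book income): ₹410800
  Less exemption ₹108000 → base ₹302800
  ₹302800 × 27% = ₹81756

₹81756 > ₹3382, so the shadow minimum tax is the binding amount.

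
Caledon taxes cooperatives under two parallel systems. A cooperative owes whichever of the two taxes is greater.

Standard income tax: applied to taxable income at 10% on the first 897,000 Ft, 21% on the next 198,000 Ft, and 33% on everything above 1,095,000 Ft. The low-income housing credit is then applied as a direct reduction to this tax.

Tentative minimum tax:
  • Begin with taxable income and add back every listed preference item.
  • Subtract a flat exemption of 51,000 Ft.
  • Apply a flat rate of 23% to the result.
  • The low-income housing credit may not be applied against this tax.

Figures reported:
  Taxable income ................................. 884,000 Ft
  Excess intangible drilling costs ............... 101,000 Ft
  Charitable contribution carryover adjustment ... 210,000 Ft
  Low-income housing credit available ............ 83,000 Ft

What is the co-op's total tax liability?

Tentative minimum tax:
  Adjusted income: 884,000 Ft + 101,000 Ft + 210,000 Ft = 1,195,000 Ft
  Less exemption 51,000 Ft → base 1,144,000 Ft
  1,144,000 Ft × 23% = 263,120 Ft

Standard income tax:
  884,000 Ft × 10% = 88,400 Ft
  Less low-income housing credit 83,000 Ft → 5,400 Ft

263,120 Ft > 5,400 Ft, so the tentative minimum tax is the binding amount.

263,120 Ft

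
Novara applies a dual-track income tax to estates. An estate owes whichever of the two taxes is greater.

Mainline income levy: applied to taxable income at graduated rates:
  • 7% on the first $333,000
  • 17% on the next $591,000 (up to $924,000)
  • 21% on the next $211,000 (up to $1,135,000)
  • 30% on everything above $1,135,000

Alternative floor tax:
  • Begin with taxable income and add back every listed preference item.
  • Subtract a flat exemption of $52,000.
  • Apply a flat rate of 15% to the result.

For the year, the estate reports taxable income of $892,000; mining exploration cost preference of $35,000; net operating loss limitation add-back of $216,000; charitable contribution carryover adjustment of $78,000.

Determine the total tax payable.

Mainline income levy:
  $333,000 × 7% = $23,310
  $559,000 × 17% = $95,030
  → $118,340

Alternative floor tax:
  Adjusted income: $892,000 + $35,000 + $216,000 + $78,000 = $1,221,000
  Less exemption $52,000 → base $1,169,000
  $1,169,000 × 15% = $175,350

$175,350 > $118,340, so the alternative floor tax is the binding amount.

$175,350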